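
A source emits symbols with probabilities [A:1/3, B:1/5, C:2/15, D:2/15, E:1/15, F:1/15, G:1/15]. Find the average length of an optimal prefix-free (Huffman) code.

Huffman tree construction:
Combine smallest probabilities repeatedly
Resulting codes:
  A: 11 (length 2)
  B: 00 (length 2)
  C: 011 (length 3)
  D: 100 (length 3)
  E: 1010 (length 4)
  F: 1011 (length 4)
  G: 010 (length 3)
Average length = Σ p(s) × length(s) = 2.6000 bits


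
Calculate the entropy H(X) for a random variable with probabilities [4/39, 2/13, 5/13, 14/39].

H(X) = -Σ p(x) log₂ p(x)
  -4/39 × log₂(4/39) = 0.3370
  -2/13 × log₂(2/13) = 0.4155
  -5/13 × log₂(5/13) = 0.5302
  -14/39 × log₂(14/39) = 0.5306
H(X) = 1.8132 bits


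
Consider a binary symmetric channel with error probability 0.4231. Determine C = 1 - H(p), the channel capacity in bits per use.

For BSC with error probability p:
C = 1 - H(p) where H(p) is binary entropy
H(0.4231) = -0.4231 × log₂(0.4231) - 0.5769 × log₂(0.5769)
H(p) = 0.9829
C = 1 - 0.9829 = 0.0171 bits/use


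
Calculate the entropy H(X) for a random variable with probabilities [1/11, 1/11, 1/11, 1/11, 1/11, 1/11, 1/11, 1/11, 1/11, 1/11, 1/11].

H(X) = -Σ p(x) log₂ p(x)
  -1/11 × log₂(1/11) = 0.3145
  -1/11 × log₂(1/11) = 0.3145
  -1/11 × log₂(1/11) = 0.3145
  -1/11 × log₂(1/11) = 0.3145
  -1/11 × log₂(1/11) = 0.3145
  -1/11 × log₂(1/11) = 0.3145
  -1/11 × log₂(1/11) = 0.3145
  -1/11 × log₂(1/11) = 0.3145
  -1/11 × log₂(1/11) = 0.3145
  -1/11 × log₂(1/11) = 0.3145
  -1/11 × log₂(1/11) = 0.3145
H(X) = 3.4594 bits


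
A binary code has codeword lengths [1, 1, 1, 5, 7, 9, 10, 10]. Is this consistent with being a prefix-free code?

Kraft inequality: Σ 2^(-l_i) ≤ 1 for prefix-free code
Calculating: 2^(-1) + 2^(-1) + 2^(-1) + 2^(-5) + 2^(-7) + 2^(-9) + 2^(-10) + 2^(-10)
= 0.5 + 0.5 + 0.5 + 0.03125 + 0.0078125 + 0.001953125 + 0.0009765625 + 0.0009765625
= 1.5430
Since 1.5430 > 1, prefix-free code does not exist


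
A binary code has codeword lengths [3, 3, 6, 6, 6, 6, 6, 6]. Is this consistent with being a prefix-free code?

Kraft inequality: Σ 2^(-l_i) ≤ 1 for prefix-free code
Calculating: 2^(-3) + 2^(-3) + 2^(-6) + 2^(-6) + 2^(-6) + 2^(-6) + 2^(-6) + 2^(-6)
= 0.125 + 0.125 + 0.015625 + 0.015625 + 0.015625 + 0.015625 + 0.015625 + 0.015625
= 0.3438
Since 0.3438 ≤ 1, prefix-free code exists


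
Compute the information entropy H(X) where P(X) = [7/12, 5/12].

H(X) = -Σ p(x) log₂ p(x)
  -7/12 × log₂(7/12) = 0.4536
  -5/12 × log₂(5/12) = 0.5263
H(X) = 0.9799 bits


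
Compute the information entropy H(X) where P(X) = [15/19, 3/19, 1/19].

H(X) = -Σ p(x) log₂ p(x)
  -15/19 × log₂(15/19) = 0.2692
  -3/19 × log₂(3/19) = 0.4205
  -1/19 × log₂(1/19) = 0.2236
H(X) = 0.9133 bits


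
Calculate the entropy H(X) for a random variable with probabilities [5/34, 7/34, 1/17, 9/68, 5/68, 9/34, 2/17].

H(X) = -Σ p(x) log₂ p(x)
  -5/34 × log₂(5/34) = 0.4067
  -7/34 × log₂(7/34) = 0.4694
  -1/17 × log₂(1/17) = 0.2404
  -9/68 × log₂(9/68) = 0.3861
  -5/68 × log₂(5/68) = 0.2769
  -9/34 × log₂(9/34) = 0.5076
  -2/17 × log₂(2/17) = 0.3632
H(X) = 2.6504 bits


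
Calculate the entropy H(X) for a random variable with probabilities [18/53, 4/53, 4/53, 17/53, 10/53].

H(X) = -Σ p(x) log₂ p(x)
  -18/53 × log₂(18/53) = 0.5291
  -4/53 × log₂(4/53) = 0.2814
  -4/53 × log₂(4/53) = 0.2814
  -17/53 × log₂(17/53) = 0.5262
  -10/53 × log₂(10/53) = 0.4540
H(X) = 2.0720 bits


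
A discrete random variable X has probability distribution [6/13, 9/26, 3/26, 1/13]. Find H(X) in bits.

H(X) = -Σ p(x) log₂ p(x)
  -6/13 × log₂(6/13) = 0.5148
  -9/26 × log₂(9/26) = 0.5298
  -3/26 × log₂(3/26) = 0.3595
  -1/13 × log₂(1/13) = 0.2846
H(X) = 1.6888 bits


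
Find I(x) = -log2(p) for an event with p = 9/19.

Information content I(x) = -log₂(p(x))
I = -log₂(9/19) = -log₂(0.4737)
I = 1.0780 bits


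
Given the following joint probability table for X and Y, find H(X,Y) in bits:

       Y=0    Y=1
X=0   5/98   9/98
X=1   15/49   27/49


H(X,Y) = -Σ p(x,y) log₂ p(x,y)
  p(0,0)=5/98: -0.0510 × log₂(0.0510) = 0.2190
  p(0,1)=9/98: -0.0918 × log₂(0.0918) = 0.3164
  p(1,0)=15/49: -0.3061 × log₂(0.3061) = 0.5228
  p(1,1)=27/49: -0.5510 × log₂(0.5510) = 0.4738
H(X,Y) = 1.5320 bits


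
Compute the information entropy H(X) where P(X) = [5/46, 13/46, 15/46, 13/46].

H(X) = -Σ p(x) log₂ p(x)
  -5/46 × log₂(5/46) = 0.3480
  -13/46 × log₂(13/46) = 0.5152
  -15/46 × log₂(15/46) = 0.5272
  -13/46 × log₂(13/46) = 0.5152
H(X) = 1.9056 bits


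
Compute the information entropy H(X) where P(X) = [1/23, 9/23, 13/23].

H(X) = -Σ p(x) log₂ p(x)
  -1/23 × log₂(1/23) = 0.1967
  -9/23 × log₂(9/23) = 0.5297
  -13/23 × log₂(13/23) = 0.4652
H(X) = 1.1916 bits


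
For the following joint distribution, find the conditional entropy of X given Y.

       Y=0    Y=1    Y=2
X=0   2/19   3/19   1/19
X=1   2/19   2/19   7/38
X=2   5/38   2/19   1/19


H(X|Y) = Σ_y p(y) H(X|Y=y)
  p(Y=0) = 13/38, H(X|Y=0) = 1.5766
  p(Y=1) = 7/19, H(X|Y=1) = 1.5567
  p(Y=2) = 11/38, H(X|Y=2) = 1.3093
H(X|Y) = 0.3421×1.5766 + 0.3684×1.5567 + 0.2895×1.3093 = 1.4919 bits


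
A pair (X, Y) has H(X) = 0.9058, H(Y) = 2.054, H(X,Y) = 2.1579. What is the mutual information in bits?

I(X;Y) = H(X) + H(Y) - H(X,Y)
I(X;Y) = 0.9058 + 2.054 - 2.1579 = 0.8019 bits


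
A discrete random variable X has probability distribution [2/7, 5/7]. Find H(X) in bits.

H(X) = -Σ p(x) log₂ p(x)
  -2/7 × log₂(2/7) = 0.5164
  -5/7 × log₂(5/7) = 0.3467
H(X) = 0.8631 bits


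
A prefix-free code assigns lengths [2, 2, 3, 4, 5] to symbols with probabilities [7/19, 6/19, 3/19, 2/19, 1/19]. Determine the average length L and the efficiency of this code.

Average length L = Σ p_i × l_i = 2.5263 bits
Entropy H = 2.0418 bits
Efficiency η = H/L × 100% = 80.82%


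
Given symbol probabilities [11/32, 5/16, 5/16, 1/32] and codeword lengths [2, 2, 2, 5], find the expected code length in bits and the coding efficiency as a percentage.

Average length L = Σ p_i × l_i = 2.0938 bits
Entropy H = 1.7346 bits
Efficiency η = H/L × 100% = 82.85%


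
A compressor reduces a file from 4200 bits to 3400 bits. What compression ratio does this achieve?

Compression ratio = Original / Compressed
= 4200 / 3400 = 1.24:1


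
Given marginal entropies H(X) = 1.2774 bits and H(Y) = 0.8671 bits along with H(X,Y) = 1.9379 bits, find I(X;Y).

I(X;Y) = H(X) + H(Y) - H(X,Y)
I(X;Y) = 1.2774 + 0.8671 - 1.9379 = 0.2066 bits


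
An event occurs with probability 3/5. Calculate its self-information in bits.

Information content I(x) = -log₂(p(x))
I = -log₂(3/5) = -log₂(0.6000)
I = 0.7370 bits


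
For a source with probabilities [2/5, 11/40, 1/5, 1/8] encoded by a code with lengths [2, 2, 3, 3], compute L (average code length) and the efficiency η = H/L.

Average length L = Σ p_i × l_i = 2.3250 bits
Entropy H = 1.8803 bits
Efficiency η = H/L × 100% = 80.87%


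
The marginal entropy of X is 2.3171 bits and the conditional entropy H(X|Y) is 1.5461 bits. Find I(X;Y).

I(X;Y) = H(X) - H(X|Y)
I(X;Y) = 2.3171 - 1.5461 = 0.771 bits


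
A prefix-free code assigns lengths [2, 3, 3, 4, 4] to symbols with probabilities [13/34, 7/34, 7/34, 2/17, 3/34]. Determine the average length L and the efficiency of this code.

Average length L = Σ p_i × l_i = 2.8235 bits
Entropy H = 2.1415 bits
Efficiency η = H/L × 100% = 75.84%


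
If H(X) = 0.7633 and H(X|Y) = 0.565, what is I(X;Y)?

I(X;Y) = H(X) - H(X|Y)
I(X;Y) = 0.7633 - 0.565 = 0.1983 bits


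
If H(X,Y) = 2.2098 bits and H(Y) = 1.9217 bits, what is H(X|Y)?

Chain rule: H(X,Y) = H(X|Y) + H(Y)
H(X|Y) = H(X,Y) - H(Y) = 2.2098 - 1.9217 = 0.2881 bits


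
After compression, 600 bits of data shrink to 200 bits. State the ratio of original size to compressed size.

Compression ratio = Original / Compressed
= 600 / 200 = 3.00:1


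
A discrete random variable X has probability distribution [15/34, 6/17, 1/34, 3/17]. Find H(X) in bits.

H(X) = -Σ p(x) log₂ p(x)
  -15/34 × log₂(15/34) = 0.5208
  -6/17 × log₂(6/17) = 0.5303
  -1/34 × log₂(1/34) = 0.1496
  -3/17 × log₂(3/17) = 0.4416
H(X) = 1.6424 bits


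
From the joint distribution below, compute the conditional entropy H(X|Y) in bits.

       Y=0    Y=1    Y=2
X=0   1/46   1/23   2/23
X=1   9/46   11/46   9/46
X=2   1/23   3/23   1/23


H(X|Y) = Σ_y p(y) H(X|Y=y)
  p(Y=0) = 6/23, H(X|Y=0) = 1.0409
  p(Y=1) = 19/46, H(X|Y=1) = 1.3235
  p(Y=2) = 15/46, H(X|Y=2) = 1.3383
H(X|Y) = 0.2609×1.0409 + 0.4130×1.3235 + 0.3261×1.3383 = 1.2546 bits


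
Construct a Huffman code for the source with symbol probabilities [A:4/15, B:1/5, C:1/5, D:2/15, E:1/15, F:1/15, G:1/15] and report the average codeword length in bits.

Huffman tree construction:
Combine smallest probabilities repeatedly
Resulting codes:
  A: 10 (length 2)
  B: 111 (length 3)
  C: 00 (length 2)
  D: 011 (length 3)
  E: 1100 (length 4)
  F: 1101 (length 4)
  G: 010 (length 3)
Average length = Σ p(s) × length(s) = 2.6667 bits


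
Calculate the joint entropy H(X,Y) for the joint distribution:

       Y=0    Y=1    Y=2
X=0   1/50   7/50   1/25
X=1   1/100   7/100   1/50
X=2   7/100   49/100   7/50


H(X,Y) = -Σ p(x,y) log₂ p(x,y)
  p(0,0)=1/50: -0.0200 × log₂(0.0200) = 0.1129
  p(0,1)=7/50: -0.1400 × log₂(0.1400) = 0.3971
  p(0,2)=1/25: -0.0400 × log₂(0.0400) = 0.1858
  p(1,0)=1/100: -0.0100 × log₂(0.0100) = 0.0664
  p(1,1)=7/100: -0.0700 × log₂(0.0700) = 0.2686
  p(1,2)=1/50: -0.0200 × log₂(0.0200) = 0.1129
  p(2,0)=7/100: -0.0700 × log₂(0.0700) = 0.2686
  p(2,1)=49/100: -0.4900 × log₂(0.4900) = 0.5043
  p(2,2)=7/50: -0.1400 × log₂(0.1400) = 0.3971
H(X,Y) = 2.3136 bits


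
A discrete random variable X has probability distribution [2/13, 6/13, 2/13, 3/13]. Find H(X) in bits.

H(X) = -Σ p(x) log₂ p(x)
  -2/13 × log₂(2/13) = 0.4155
  -6/13 × log₂(6/13) = 0.5148
  -2/13 × log₂(2/13) = 0.4155
  -3/13 × log₂(3/13) = 0.4882
H(X) = 1.8339 bits


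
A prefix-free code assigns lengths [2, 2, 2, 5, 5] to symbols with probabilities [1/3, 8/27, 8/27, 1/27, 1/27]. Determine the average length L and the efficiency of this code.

Average length L = Σ p_i × l_i = 2.2222 bits
Entropy H = 1.9205 bits
Efficiency η = H/L × 100% = 86.42%


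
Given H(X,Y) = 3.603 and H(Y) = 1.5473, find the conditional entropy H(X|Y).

Chain rule: H(X,Y) = H(X|Y) + H(Y)
H(X|Y) = H(X,Y) - H(Y) = 3.603 - 1.5473 = 2.0557 bits


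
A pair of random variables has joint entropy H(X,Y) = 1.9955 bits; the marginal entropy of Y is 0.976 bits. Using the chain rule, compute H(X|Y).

Chain rule: H(X,Y) = H(X|Y) + H(Y)
H(X|Y) = H(X,Y) - H(Y) = 1.9955 - 0.976 = 1.0195 bits


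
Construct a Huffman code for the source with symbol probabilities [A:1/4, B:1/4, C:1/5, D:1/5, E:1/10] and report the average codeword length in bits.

Huffman tree construction:
Combine smallest probabilities repeatedly
Resulting codes:
  A: 01 (length 2)
  B: 10 (length 2)
  C: 111 (length 3)
  D: 00 (length 2)
  E: 110 (length 3)
Average length = Σ p(s) × length(s) = 2.3000 bits


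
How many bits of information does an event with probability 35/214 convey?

Information content I(x) = -log₂(p(x))
I = -log₂(35/214) = -log₂(0.1636)
I = 2.6122 bits


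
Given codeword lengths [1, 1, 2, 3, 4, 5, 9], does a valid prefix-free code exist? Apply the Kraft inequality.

Kraft inequality: Σ 2^(-l_i) ≤ 1 for prefix-free code
Calculating: 2^(-1) + 2^(-1) + 2^(-2) + 2^(-3) + 2^(-4) + 2^(-5) + 2^(-9)
= 0.5 + 0.5 + 0.25 + 0.125 + 0.0625 + 0.03125 + 0.001953125
= 1.4707
Since 1.4707 > 1, prefix-free code does not exist


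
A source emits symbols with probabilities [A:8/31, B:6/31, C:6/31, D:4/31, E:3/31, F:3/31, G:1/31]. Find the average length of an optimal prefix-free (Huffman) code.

Huffman tree construction:
Combine smallest probabilities repeatedly
Resulting codes:
  A: 10 (length 2)
  B: 111 (length 3)
  C: 00 (length 2)
  D: 011 (length 3)
  E: 1101 (length 4)
  F: 010 (length 3)
  G: 1100 (length 4)
Average length = Σ p(s) × length(s) = 2.6774 bits


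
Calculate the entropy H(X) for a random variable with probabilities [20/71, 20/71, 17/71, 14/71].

H(X) = -Σ p(x) log₂ p(x)
  -20/71 × log₂(20/71) = 0.5149
  -20/71 × log₂(20/71) = 0.5149
  -17/71 × log₂(17/71) = 0.4938
  -14/71 × log₂(14/71) = 0.4619
H(X) = 1.9854 bits


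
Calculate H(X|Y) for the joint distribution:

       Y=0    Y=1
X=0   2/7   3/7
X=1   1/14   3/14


H(X|Y) = Σ_y p(y) H(X|Y=y)
  p(Y=0) = 5/14, H(X|Y=0) = 0.7219
  p(Y=1) = 9/14, H(X|Y=1) = 0.9183
H(X|Y) = 0.3571×0.7219 + 0.6429×0.9183 = 0.8482 bits


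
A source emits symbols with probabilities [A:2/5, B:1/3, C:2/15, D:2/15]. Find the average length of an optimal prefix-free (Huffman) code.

Huffman tree construction:
Combine smallest probabilities repeatedly
Resulting codes:
  A: 0 (length 1)
  B: 11 (length 2)
  C: 100 (length 3)
  D: 101 (length 3)
Average length = Σ p(s) × length(s) = 1.8667 bits


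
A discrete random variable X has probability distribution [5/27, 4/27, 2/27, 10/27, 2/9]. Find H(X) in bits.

H(X) = -Σ p(x) log₂ p(x)
  -5/27 × log₂(5/27) = 0.4505
  -4/27 × log₂(4/27) = 0.4081
  -2/27 × log₂(2/27) = 0.2781
  -10/27 × log₂(10/27) = 0.5307
  -2/9 × log₂(2/9) = 0.4822
H(X) = 2.1498 bits


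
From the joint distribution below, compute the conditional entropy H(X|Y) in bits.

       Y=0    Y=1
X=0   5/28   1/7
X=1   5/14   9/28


H(X|Y) = Σ_y p(y) H(X|Y=y)
  p(Y=0) = 15/28, H(X|Y=0) = 0.9183
  p(Y=1) = 13/28, H(X|Y=1) = 0.8905
H(X|Y) = 0.5357×0.9183 + 0.4643×0.8905 = 0.9054 bits


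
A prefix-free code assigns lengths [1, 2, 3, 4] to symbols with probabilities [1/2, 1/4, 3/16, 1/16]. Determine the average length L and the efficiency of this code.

Average length L = Σ p_i × l_i = 1.8125 bits
Entropy H = 1.7028 bits
Efficiency η = H/L × 100% = 93.95%


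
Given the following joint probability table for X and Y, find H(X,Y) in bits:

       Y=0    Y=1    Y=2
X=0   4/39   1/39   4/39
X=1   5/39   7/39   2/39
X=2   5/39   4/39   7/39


H(X,Y) = -Σ p(x,y) log₂ p(x,y)
  p(0,0)=4/39: -0.1026 × log₂(0.1026) = 0.3370
  p(0,1)=1/39: -0.0256 × log₂(0.0256) = 0.1355
  p(0,2)=4/39: -0.1026 × log₂(0.1026) = 0.3370
  p(1,0)=5/39: -0.1282 × log₂(0.1282) = 0.3799
  p(1,1)=7/39: -0.1795 × log₂(0.1795) = 0.4448
  p(1,2)=2/39: -0.0513 × log₂(0.0513) = 0.2198
  p(2,0)=5/39: -0.1282 × log₂(0.1282) = 0.3799
  p(2,1)=4/39: -0.1026 × log₂(0.1026) = 0.3370
  p(2,2)=7/39: -0.1795 × log₂(0.1795) = 0.4448
H(X,Y) = 3.0156 bits


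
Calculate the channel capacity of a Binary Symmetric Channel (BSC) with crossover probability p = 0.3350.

For BSC with error probability p:
C = 1 - H(p) where H(p) is binary entropy
H(0.3350) = -0.3350 × log₂(0.3350) - 0.6650 × log₂(0.6650)
H(p) = 0.9200
C = 1 - 0.9200 = 0.0800 bits/use


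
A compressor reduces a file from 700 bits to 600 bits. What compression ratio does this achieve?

Compression ratio = Original / Compressed
= 700 / 600 = 1.17:1


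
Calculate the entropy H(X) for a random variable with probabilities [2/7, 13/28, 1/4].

H(X) = -Σ p(x) log₂ p(x)
  -2/7 × log₂(2/7) = 0.5164
  -13/28 × log₂(13/28) = 0.5139
  -1/4 × log₂(1/4) = 0.5000
H(X) = 1.5303 bits


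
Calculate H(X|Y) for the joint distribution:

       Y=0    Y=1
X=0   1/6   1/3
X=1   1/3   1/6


H(X|Y) = Σ_y p(y) H(X|Y=y)
  p(Y=0) = 1/2, H(X|Y=0) = 0.9183
  p(Y=1) = 1/2, H(X|Y=1) = 0.9183
H(X|Y) = 0.5000×0.9183 + 0.5000×0.9183 = 0.9183 bits


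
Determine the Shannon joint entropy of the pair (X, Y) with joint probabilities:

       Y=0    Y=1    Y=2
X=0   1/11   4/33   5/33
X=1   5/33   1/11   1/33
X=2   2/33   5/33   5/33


H(X,Y) = -Σ p(x,y) log₂ p(x,y)
  p(0,0)=1/11: -0.0909 × log₂(0.0909) = 0.3145
  p(0,1)=4/33: -0.1212 × log₂(0.1212) = 0.3690
  p(0,2)=5/33: -0.1515 × log₂(0.1515) = 0.4125
  p(1,0)=5/33: -0.1515 × log₂(0.1515) = 0.4125
  p(1,1)=1/11: -0.0909 × log₂(0.0909) = 0.3145
  p(1,2)=1/33: -0.0303 × log₂(0.0303) = 0.1529
  p(2,0)=2/33: -0.0606 × log₂(0.0606) = 0.2451
  p(2,1)=5/33: -0.1515 × log₂(0.1515) = 0.4125
  p(2,2)=5/33: -0.1515 × log₂(0.1515) = 0.4125
H(X,Y) = 3.0460 bits


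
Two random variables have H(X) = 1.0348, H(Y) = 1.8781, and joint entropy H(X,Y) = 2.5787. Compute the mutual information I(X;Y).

I(X;Y) = H(X) + H(Y) - H(X,Y)
I(X;Y) = 1.0348 + 1.8781 - 2.5787 = 0.3342 bits


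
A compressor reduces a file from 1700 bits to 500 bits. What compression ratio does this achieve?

Compression ratio = Original / Compressed
= 1700 / 500 = 3.40:1


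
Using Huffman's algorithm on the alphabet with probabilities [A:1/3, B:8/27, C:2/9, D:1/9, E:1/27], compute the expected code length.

Huffman tree construction:
Combine smallest probabilities repeatedly
Resulting codes:
  A: 11 (length 2)
  B: 10 (length 2)
  C: 01 (length 2)
  D: 001 (length 3)
  E: 000 (length 3)
Average length = Σ p(s) × length(s) = 2.1481 bits


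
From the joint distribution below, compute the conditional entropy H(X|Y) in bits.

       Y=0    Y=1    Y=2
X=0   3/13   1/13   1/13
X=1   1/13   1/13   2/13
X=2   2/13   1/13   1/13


H(X|Y) = Σ_y p(y) H(X|Y=y)
  p(Y=0) = 6/13, H(X|Y=0) = 1.4591
  p(Y=1) = 3/13, H(X|Y=1) = 1.5850
  p(Y=2) = 4/13, H(X|Y=2) = 1.5000
H(X|Y) = 0.4615×1.4591 + 0.2308×1.5850 + 0.3077×1.5000 = 1.5008 bits


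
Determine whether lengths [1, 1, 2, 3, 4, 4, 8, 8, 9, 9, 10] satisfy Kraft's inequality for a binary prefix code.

Kraft inequality: Σ 2^(-l_i) ≤ 1 for prefix-free code
Calculating: 2^(-1) + 2^(-1) + 2^(-2) + 2^(-3) + 2^(-4) + 2^(-4) + 2^(-8) + 2^(-8) + 2^(-9) + 2^(-9) + 2^(-10)
= 0.5 + 0.5 + 0.25 + 0.125 + 0.0625 + 0.0625 + 0.00390625 + 0.00390625 + 0.001953125 + 0.001953125 + 0.0009765625
= 1.5127
Since 1.5127 > 1, prefix-free code does not exist


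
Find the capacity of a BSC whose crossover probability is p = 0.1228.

For BSC with error probability p:
C = 1 - H(p) where H(p) is binary entropy
H(0.1228) = -0.1228 × log₂(0.1228) - 0.8772 × log₂(0.8772)
H(p) = 0.5374
C = 1 - 0.5374 = 0.4626 bits/use


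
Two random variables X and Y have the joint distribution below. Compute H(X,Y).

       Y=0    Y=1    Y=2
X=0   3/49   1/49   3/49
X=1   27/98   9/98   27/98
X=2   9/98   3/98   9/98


H(X,Y) = -Σ p(x,y) log₂ p(x,y)
  p(0,0)=3/49: -0.0612 × log₂(0.0612) = 0.2467
  p(0,1)=1/49: -0.0204 × log₂(0.0204) = 0.1146
  p(0,2)=3/49: -0.0612 × log₂(0.0612) = 0.2467
  p(1,0)=27/98: -0.2755 × log₂(0.2755) = 0.5124
  p(1,1)=9/98: -0.0918 × log₂(0.0918) = 0.3164
  p(1,2)=27/98: -0.2755 × log₂(0.2755) = 0.5124
  p(2,0)=9/98: -0.0918 × log₂(0.0918) = 0.3164
  p(2,1)=3/98: -0.0306 × log₂(0.0306) = 0.1540
  p(2,2)=9/98: -0.0918 × log₂(0.0918) = 0.3164
H(X,Y) = 2.7359 bits


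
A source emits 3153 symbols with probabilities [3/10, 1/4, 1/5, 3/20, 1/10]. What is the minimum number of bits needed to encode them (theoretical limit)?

Entropy H = 2.2282 bits/symbol
Minimum bits = H × n = 2.2282 × 3153
= 7025.56 bits


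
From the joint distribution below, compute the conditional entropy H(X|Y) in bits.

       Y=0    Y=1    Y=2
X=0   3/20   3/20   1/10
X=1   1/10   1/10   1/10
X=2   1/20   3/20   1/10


H(X|Y) = Σ_y p(y) H(X|Y=y)
  p(Y=0) = 3/10, H(X|Y=0) = 1.4591
  p(Y=1) = 2/5, H(X|Y=1) = 1.5613
  p(Y=2) = 3/10, H(X|Y=2) = 1.5850
H(X|Y) = 0.3000×1.4591 + 0.4000×1.5613 + 0.3000×1.5850 = 1.5377 bits


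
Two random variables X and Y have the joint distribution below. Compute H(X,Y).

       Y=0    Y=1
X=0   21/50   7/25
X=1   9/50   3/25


H(X,Y) = -Σ p(x,y) log₂ p(x,y)
  p(0,0)=21/50: -0.4200 × log₂(0.4200) = 0.5256
  p(0,1)=7/25: -0.2800 × log₂(0.2800) = 0.5142
  p(1,0)=9/50: -0.1800 × log₂(0.1800) = 0.4453
  p(1,1)=3/25: -0.1200 × log₂(0.1200) = 0.3671
H(X,Y) = 1.8522 bits


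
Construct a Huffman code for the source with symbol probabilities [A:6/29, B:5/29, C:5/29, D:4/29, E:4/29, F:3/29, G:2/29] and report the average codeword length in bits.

Huffman tree construction:
Combine smallest probabilities repeatedly
Resulting codes:
  A: 01 (length 2)
  B: 110 (length 3)
  C: 111 (length 3)
  D: 100 (length 3)
  E: 101 (length 3)
  F: 001 (length 3)
  G: 000 (length 3)
Average length = Σ p(s) × length(s) = 2.7931 bits


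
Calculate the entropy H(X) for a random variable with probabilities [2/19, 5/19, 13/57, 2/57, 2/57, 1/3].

H(X) = -Σ p(x) log₂ p(x)
  -2/19 × log₂(2/19) = 0.3419
  -5/19 × log₂(5/19) = 0.5068
  -13/57 × log₂(13/57) = 0.4863
  -2/57 × log₂(2/57) = 0.1696
  -2/57 × log₂(2/57) = 0.1696
  -1/3 × log₂(1/3) = 0.5283
H(X) = 2.2025 bits


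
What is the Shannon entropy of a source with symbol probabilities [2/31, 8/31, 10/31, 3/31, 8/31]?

H(X) = -Σ p(x) log₂ p(x)
  -2/31 × log₂(2/31) = 0.2551
  -8/31 × log₂(8/31) = 0.5043
  -10/31 × log₂(10/31) = 0.5265
  -3/31 × log₂(3/31) = 0.3261
  -8/31 × log₂(8/31) = 0.5043
H(X) = 2.1163 bits


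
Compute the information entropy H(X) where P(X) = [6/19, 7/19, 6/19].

H(X) = -Σ p(x) log₂ p(x)
  -6/19 × log₂(6/19) = 0.5251
  -7/19 × log₂(7/19) = 0.5307
  -6/19 × log₂(6/19) = 0.5251
H(X) = 1.5810 bits


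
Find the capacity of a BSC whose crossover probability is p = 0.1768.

For BSC with error probability p:
C = 1 - H(p) where H(p) is binary entropy
H(0.1768) = -0.1768 × log₂(0.1768) - 0.8232 × log₂(0.8232)
H(p) = 0.6730
C = 1 - 0.6730 = 0.3270 bits/use


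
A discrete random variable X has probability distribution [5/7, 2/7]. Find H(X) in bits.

H(X) = -Σ p(x) log₂ p(x)
  -5/7 × log₂(5/7) = 0.3467
  -2/7 × log₂(2/7) = 0.5164
H(X) = 0.8631 bits


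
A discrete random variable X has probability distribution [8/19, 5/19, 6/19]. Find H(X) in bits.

H(X) = -Σ p(x) log₂ p(x)
  -8/19 × log₂(8/19) = 0.5254
  -5/19 × log₂(5/19) = 0.5068
  -6/19 × log₂(6/19) = 0.5251
H(X) = 1.5574 bits


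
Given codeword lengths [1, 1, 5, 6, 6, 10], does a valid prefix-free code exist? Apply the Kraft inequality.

Kraft inequality: Σ 2^(-l_i) ≤ 1 for prefix-free code
Calculating: 2^(-1) + 2^(-1) + 2^(-5) + 2^(-6) + 2^(-6) + 2^(-10)
= 0.5 + 0.5 + 0.03125 + 0.015625 + 0.015625 + 0.0009765625
= 1.0635
Since 1.0635 > 1, prefix-free code does not exist


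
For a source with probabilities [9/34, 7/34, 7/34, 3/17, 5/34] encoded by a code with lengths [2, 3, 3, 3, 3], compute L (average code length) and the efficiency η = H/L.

Average length L = Σ p_i × l_i = 2.7353 bits
Entropy H = 2.2948 bits
Efficiency η = H/L × 100% = 83.89%


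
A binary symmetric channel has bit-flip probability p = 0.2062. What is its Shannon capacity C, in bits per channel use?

For BSC with error probability p:
C = 1 - H(p) where H(p) is binary entropy
H(0.2062) = -0.2062 × log₂(0.2062) - 0.7938 × log₂(0.7938)
H(p) = 0.7342
C = 1 - 0.7342 = 0.2658 bits/use


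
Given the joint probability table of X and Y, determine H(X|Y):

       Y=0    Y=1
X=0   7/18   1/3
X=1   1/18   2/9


H(X|Y) = Σ_y p(y) H(X|Y=y)
  p(Y=0) = 4/9, H(X|Y=0) = 0.5436
  p(Y=1) = 5/9, H(X|Y=1) = 0.9710
H(X|Y) = 0.4444×0.5436 + 0.5556×0.9710 = 0.7810 bits


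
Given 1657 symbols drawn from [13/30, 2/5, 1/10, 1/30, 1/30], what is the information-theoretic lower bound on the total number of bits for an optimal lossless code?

Entropy H = 1.7109 bits/symbol
Minimum bits = H × n = 1.7109 × 1657
= 2834.94 bits


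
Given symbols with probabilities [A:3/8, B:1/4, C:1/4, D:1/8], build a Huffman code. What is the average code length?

Huffman tree construction:
Combine smallest probabilities repeatedly
Resulting codes:
  A: 11 (length 2)
  B: 01 (length 2)
  C: 10 (length 2)
  D: 00 (length 2)
Average length = Σ p(s) × length(s) = 2.0000 bits


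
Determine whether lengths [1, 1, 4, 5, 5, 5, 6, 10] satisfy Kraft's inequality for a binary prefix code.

Kraft inequality: Σ 2^(-l_i) ≤ 1 for prefix-free code
Calculating: 2^(-1) + 2^(-1) + 2^(-4) + 2^(-5) + 2^(-5) + 2^(-5) + 2^(-6) + 2^(-10)
= 0.5 + 0.5 + 0.0625 + 0.03125 + 0.03125 + 0.03125 + 0.015625 + 0.0009765625
= 1.1729
Since 1.1729 > 1, prefix-free code does not exist


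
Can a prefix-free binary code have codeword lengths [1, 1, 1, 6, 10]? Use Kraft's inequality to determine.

Kraft inequality: Σ 2^(-l_i) ≤ 1 for prefix-free code
Calculating: 2^(-1) + 2^(-1) + 2^(-1) + 2^(-6) + 2^(-10)
= 0.5 + 0.5 + 0.5 + 0.015625 + 0.0009765625
= 1.5166
Since 1.5166 > 1, prefix-free code does not exist


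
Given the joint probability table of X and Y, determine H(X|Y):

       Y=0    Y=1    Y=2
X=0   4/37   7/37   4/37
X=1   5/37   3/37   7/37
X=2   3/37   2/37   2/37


H(X|Y) = Σ_y p(y) H(X|Y=y)
  p(Y=0) = 12/37, H(X|Y=0) = 1.5546
  p(Y=1) = 12/37, H(X|Y=1) = 1.3844
  p(Y=2) = 13/37, H(X|Y=2) = 1.4196
H(X|Y) = 0.3243×1.5546 + 0.3243×1.3844 + 0.3514×1.4196 = 1.4520 bits


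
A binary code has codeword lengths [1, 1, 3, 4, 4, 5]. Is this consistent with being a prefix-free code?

Kraft inequality: Σ 2^(-l_i) ≤ 1 for prefix-free code
Calculating: 2^(-1) + 2^(-1) + 2^(-3) + 2^(-4) + 2^(-4) + 2^(-5)
= 0.5 + 0.5 + 0.125 + 0.0625 + 0.0625 + 0.03125
= 1.2812
Since 1.2812 > 1, prefix-free code does not exist


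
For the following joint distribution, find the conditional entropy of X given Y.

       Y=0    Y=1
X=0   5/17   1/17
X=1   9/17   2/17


H(X|Y) = Σ_y p(y) H(X|Y=y)
  p(Y=0) = 14/17, H(X|Y=0) = 0.9403
  p(Y=1) = 3/17, H(X|Y=1) = 0.9183
H(X|Y) = 0.8235×0.9403 + 0.1765×0.9183 = 0.9364 bits


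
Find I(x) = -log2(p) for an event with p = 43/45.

Information content I(x) = -log₂(p(x))
I = -log₂(43/45) = -log₂(0.9556)
I = 0.0656 bits


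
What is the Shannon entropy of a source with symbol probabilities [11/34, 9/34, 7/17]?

H(X) = -Σ p(x) log₂ p(x)
  -11/34 × log₂(11/34) = 0.5267
  -9/34 × log₂(9/34) = 0.5076
  -7/17 × log₂(7/17) = 0.5271
H(X) = 1.5614 bits


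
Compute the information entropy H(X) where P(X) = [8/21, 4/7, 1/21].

H(X) = -Σ p(x) log₂ p(x)
  -8/21 × log₂(8/21) = 0.5304
  -4/7 × log₂(4/7) = 0.4613
  -1/21 × log₂(1/21) = 0.2092
H(X) = 1.2009 bits


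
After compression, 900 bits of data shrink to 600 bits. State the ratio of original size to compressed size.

Compression ratio = Original / Compressed
= 900 / 600 = 1.50:1


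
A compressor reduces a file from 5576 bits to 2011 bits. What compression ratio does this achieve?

Compression ratio = Original / Compressed
= 5576 / 2011 = 2.77:1


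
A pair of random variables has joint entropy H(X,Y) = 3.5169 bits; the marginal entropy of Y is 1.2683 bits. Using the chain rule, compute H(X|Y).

Chain rule: H(X,Y) = H(X|Y) + H(Y)
H(X|Y) = H(X,Y) - H(Y) = 3.5169 - 1.2683 = 2.2486 bits


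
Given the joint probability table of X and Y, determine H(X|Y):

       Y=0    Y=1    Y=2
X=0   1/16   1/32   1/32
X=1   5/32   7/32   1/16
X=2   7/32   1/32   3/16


H(X|Y) = Σ_y p(y) H(X|Y=y)
  p(Y=0) = 7/16, H(X|Y=0) = 1.4316
  p(Y=1) = 9/32, H(X|Y=1) = 0.9864
  p(Y=2) = 9/32, H(X|Y=2) = 1.2244
H(X|Y) = 0.4375×1.4316 + 0.2812×0.9864 + 0.2812×1.2244 = 1.2481 bits


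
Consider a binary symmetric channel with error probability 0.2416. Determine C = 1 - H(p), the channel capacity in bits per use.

For BSC with error probability p:
C = 1 - H(p) where H(p) is binary entropy
H(0.2416) = -0.2416 × log₂(0.2416) - 0.7584 × log₂(0.7584)
H(p) = 0.7977
C = 1 - 0.7977 = 0.2023 bits/use


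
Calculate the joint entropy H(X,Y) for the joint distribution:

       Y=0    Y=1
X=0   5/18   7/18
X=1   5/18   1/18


H(X,Y) = -Σ p(x,y) log₂ p(x,y)
  p(0,0)=5/18: -0.2778 × log₂(0.2778) = 0.5133
  p(0,1)=7/18: -0.3889 × log₂(0.3889) = 0.5299
  p(1,0)=5/18: -0.2778 × log₂(0.2778) = 0.5133
  p(1,1)=1/18: -0.0556 × log₂(0.0556) = 0.2317
H(X,Y) = 1.7882 bits


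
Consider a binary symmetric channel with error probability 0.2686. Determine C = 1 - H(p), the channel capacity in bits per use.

For BSC with error probability p:
C = 1 - H(p) where H(p) is binary entropy
H(0.2686) = -0.2686 × log₂(0.2686) - 0.7314 × log₂(0.7314)
H(p) = 0.8394
C = 1 - 0.8394 = 0.1606 bits/use


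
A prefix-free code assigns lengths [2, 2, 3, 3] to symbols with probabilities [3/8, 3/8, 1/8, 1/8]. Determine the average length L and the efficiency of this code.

Average length L = Σ p_i × l_i = 2.2500 bits
Entropy H = 1.8113 bits
Efficiency η = H/L × 100% = 80.50%


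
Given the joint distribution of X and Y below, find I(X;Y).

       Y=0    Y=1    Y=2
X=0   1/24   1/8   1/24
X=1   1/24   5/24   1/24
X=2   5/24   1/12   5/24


H(X) = 1.4899, H(Y) = 1.5632, H(X,Y) = 2.8523
I(X;Y) = H(X) + H(Y) - H(X,Y) = 0.2008 bits


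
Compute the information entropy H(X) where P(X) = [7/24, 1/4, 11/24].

H(X) = -Σ p(x) log₂ p(x)
  -7/24 × log₂(7/24) = 0.5185
  -1/4 × log₂(1/4) = 0.5000
  -11/24 × log₂(11/24) = 0.5159
H(X) = 1.5343 bits


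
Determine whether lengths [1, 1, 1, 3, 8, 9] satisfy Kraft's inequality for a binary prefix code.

Kraft inequality: Σ 2^(-l_i) ≤ 1 for prefix-free code
Calculating: 2^(-1) + 2^(-1) + 2^(-1) + 2^(-3) + 2^(-8) + 2^(-9)
= 0.5 + 0.5 + 0.5 + 0.125 + 0.00390625 + 0.001953125
= 1.6309
Since 1.6309 > 1, prefix-free code does not exist


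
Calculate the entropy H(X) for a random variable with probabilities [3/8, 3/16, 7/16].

H(X) = -Σ p(x) log₂ p(x)
  -3/8 × log₂(3/8) = 0.5306
  -3/16 × log₂(3/16) = 0.4528
  -7/16 × log₂(7/16) = 0.5218
H(X) = 1.5052 bits


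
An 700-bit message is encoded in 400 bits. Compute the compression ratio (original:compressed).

Compression ratio = Original / Compressed
= 700 / 400 = 1.75:1


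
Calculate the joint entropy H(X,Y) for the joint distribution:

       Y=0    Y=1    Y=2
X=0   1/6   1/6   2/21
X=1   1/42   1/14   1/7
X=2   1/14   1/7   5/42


H(X,Y) = -Σ p(x,y) log₂ p(x,y)
  p(0,0)=1/6: -0.1667 × log₂(0.1667) = 0.4308
  p(0,1)=1/6: -0.1667 × log₂(0.1667) = 0.4308
  p(0,2)=2/21: -0.0952 × log₂(0.0952) = 0.3231
  p(1,0)=1/42: -0.0238 × log₂(0.0238) = 0.1284
  p(1,1)=1/14: -0.0714 × log₂(0.0714) = 0.2720
  p(1,2)=1/7: -0.1429 × log₂(0.1429) = 0.4011
  p(2,0)=1/14: -0.0714 × log₂(0.0714) = 0.2720
  p(2,1)=1/7: -0.1429 × log₂(0.1429) = 0.4011
  p(2,2)=5/42: -0.1190 × log₂(0.1190) = 0.3655
H(X,Y) = 3.0247 bits


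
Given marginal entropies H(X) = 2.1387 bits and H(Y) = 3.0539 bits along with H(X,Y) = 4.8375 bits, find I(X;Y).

I(X;Y) = H(X) + H(Y) - H(X,Y)
I(X;Y) = 2.1387 + 3.0539 - 4.8375 = 0.3551 bits


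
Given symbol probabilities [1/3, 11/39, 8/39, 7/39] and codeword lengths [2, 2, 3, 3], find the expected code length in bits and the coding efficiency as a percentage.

Average length L = Σ p_i × l_i = 2.3846 bits
Entropy H = 1.9569 bits
Efficiency η = H/L × 100% = 82.06%


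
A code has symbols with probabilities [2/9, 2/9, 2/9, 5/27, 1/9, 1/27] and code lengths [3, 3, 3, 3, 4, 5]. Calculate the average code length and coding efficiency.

Average length L = Σ p_i × l_i = 3.1852 bits
Entropy H = 2.4255 bits
Efficiency η = H/L × 100% = 76.15%


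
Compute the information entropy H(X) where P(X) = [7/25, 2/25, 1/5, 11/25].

H(X) = -Σ p(x) log₂ p(x)
  -7/25 × log₂(7/25) = 0.5142
  -2/25 × log₂(2/25) = 0.2915
  -1/5 × log₂(1/5) = 0.4644
  -11/25 × log₂(11/25) = 0.5211
H(X) = 1.7913 bits


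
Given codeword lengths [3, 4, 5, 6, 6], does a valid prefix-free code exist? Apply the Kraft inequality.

Kraft inequality: Σ 2^(-l_i) ≤ 1 for prefix-free code
Calculating: 2^(-3) + 2^(-4) + 2^(-5) + 2^(-6) + 2^(-6)
= 0.125 + 0.0625 + 0.03125 + 0.015625 + 0.015625
= 0.2500
Since 0.2500 ≤ 1, prefix-free code exists


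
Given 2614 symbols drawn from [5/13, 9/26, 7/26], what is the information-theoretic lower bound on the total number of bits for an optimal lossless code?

Entropy H = 1.5697 bits/symbol
Minimum bits = H × n = 1.5697 × 2614
= 4103.11 bits


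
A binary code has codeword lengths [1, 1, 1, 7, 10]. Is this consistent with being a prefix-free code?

Kraft inequality: Σ 2^(-l_i) ≤ 1 for prefix-free code
Calculating: 2^(-1) + 2^(-1) + 2^(-1) + 2^(-7) + 2^(-10)
= 0.5 + 0.5 + 0.5 + 0.0078125 + 0.0009765625
= 1.5088
Since 1.5088 > 1, prefix-free code does not exist


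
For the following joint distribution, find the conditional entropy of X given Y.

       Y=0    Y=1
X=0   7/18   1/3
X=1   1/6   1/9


H(X|Y) = Σ_y p(y) H(X|Y=y)
  p(Y=0) = 5/9, H(X|Y=0) = 0.8813
  p(Y=1) = 4/9, H(X|Y=1) = 0.8113
H(X|Y) = 0.5556×0.8813 + 0.4444×0.8113 = 0.8502 bits


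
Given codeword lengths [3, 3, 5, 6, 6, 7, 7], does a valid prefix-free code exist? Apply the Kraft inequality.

Kraft inequality: Σ 2^(-l_i) ≤ 1 for prefix-free code
Calculating: 2^(-3) + 2^(-3) + 2^(-5) + 2^(-6) + 2^(-6) + 2^(-7) + 2^(-7)
= 0.125 + 0.125 + 0.03125 + 0.015625 + 0.015625 + 0.0078125 + 0.0078125
= 0.3281
Since 0.3281 ≤ 1, prefix-free code exists


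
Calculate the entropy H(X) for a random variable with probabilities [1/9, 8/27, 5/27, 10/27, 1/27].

H(X) = -Σ p(x) log₂ p(x)
  -1/9 × log₂(1/9) = 0.3522
  -8/27 × log₂(8/27) = 0.5200
  -5/27 × log₂(5/27) = 0.4505
  -10/27 × log₂(10/27) = 0.5307
  -1/27 × log₂(1/27) = 0.1761
H(X) = 2.0296 bits


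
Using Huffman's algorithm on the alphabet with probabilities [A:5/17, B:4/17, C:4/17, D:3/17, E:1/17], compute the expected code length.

Huffman tree construction:
Combine smallest probabilities repeatedly
Resulting codes:
  A: 11 (length 2)
  B: 00 (length 2)
  C: 01 (length 2)
  D: 101 (length 3)
  E: 100 (length 3)
Average length = Σ p(s) × length(s) = 2.2353 bits


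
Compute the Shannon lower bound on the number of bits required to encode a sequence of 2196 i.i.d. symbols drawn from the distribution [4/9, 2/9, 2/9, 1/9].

Entropy H = 1.8366 bits/symbol
Minimum bits = H × n = 1.8366 × 2196
= 4033.16 bits


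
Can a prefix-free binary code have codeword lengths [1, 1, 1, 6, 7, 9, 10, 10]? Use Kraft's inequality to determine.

Kraft inequality: Σ 2^(-l_i) ≤ 1 for prefix-free code
Calculating: 2^(-1) + 2^(-1) + 2^(-1) + 2^(-6) + 2^(-7) + 2^(-9) + 2^(-10) + 2^(-10)
= 0.5 + 0.5 + 0.5 + 0.015625 + 0.0078125 + 0.001953125 + 0.0009765625 + 0.0009765625
= 1.5273
Since 1.5273 > 1, prefix-free code does not exist


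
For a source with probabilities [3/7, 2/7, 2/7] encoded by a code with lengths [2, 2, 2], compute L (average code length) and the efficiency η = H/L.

Average length L = Σ p_i × l_i = 2.0000 bits
Entropy H = 1.5567 bits
Efficiency η = H/L × 100% = 77.83%


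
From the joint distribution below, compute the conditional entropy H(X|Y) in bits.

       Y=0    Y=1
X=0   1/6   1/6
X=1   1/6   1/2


H(X|Y) = Σ_y p(y) H(X|Y=y)
  p(Y=0) = 1/3, H(X|Y=0) = 1.0000
  p(Y=1) = 2/3, H(X|Y=1) = 0.8113
H(X|Y) = 0.3333×1.0000 + 0.6667×0.8113 = 0.8742 bits


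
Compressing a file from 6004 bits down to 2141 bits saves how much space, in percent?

Space savings = (1 - Compressed/Original) × 100%
= (1 - 2141/6004) × 100%
= 64.34%


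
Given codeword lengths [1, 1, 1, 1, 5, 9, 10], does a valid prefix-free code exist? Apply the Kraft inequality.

Kraft inequality: Σ 2^(-l_i) ≤ 1 for prefix-free code
Calculating: 2^(-1) + 2^(-1) + 2^(-1) + 2^(-1) + 2^(-5) + 2^(-9) + 2^(-10)
= 0.5 + 0.5 + 0.5 + 0.5 + 0.03125 + 0.001953125 + 0.0009765625
= 2.0342
Since 2.0342 > 1, prefix-free code does not exist


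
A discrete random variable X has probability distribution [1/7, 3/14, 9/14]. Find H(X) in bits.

H(X) = -Σ p(x) log₂ p(x)
  -1/7 × log₂(1/7) = 0.4011
  -3/14 × log₂(3/14) = 0.4762
  -9/14 × log₂(9/14) = 0.4098
H(X) = 1.2871 bits


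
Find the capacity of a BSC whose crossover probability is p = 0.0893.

For BSC with error probability p:
C = 1 - H(p) where H(p) is binary entropy
H(0.0893) = -0.0893 × log₂(0.0893) - 0.9107 × log₂(0.9107)
H(p) = 0.4341
C = 1 - 0.4341 = 0.5659 bits/use


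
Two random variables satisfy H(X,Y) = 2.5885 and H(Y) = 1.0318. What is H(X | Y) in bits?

Chain rule: H(X,Y) = H(X|Y) + H(Y)
H(X|Y) = H(X,Y) - H(Y) = 2.5885 - 1.0318 = 1.5567 bits


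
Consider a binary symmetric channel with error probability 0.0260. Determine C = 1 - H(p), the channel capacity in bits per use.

For BSC with error probability p:
C = 1 - H(p) where H(p) is binary entropy
H(0.0260) = -0.0260 × log₂(0.0260) - 0.9740 × log₂(0.9740)
H(p) = 0.1739
C = 1 - 0.1739 = 0.8261 bits/use


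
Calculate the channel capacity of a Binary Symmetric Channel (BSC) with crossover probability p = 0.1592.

For BSC with error probability p:
C = 1 - H(p) where H(p) is binary entropy
H(0.1592) = -0.1592 × log₂(0.1592) - 0.8408 × log₂(0.8408)
H(p) = 0.6324
C = 1 - 0.6324 = 0.3676 bits/use


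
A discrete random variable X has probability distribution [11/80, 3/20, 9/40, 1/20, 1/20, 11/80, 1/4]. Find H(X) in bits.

H(X) = -Σ p(x) log₂ p(x)
  -11/80 × log₂(11/80) = 0.3936
  -3/20 × log₂(3/20) = 0.4105
  -9/40 × log₂(9/40) = 0.4842
  -1/20 × log₂(1/20) = 0.2161
  -1/20 × log₂(1/20) = 0.2161
  -11/80 × log₂(11/80) = 0.3936
  -1/4 × log₂(1/4) = 0.5000
H(X) = 2.6141 bits


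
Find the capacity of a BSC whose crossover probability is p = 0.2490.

For BSC with error probability p:
C = 1 - H(p) where H(p) is binary entropy
H(0.2490) = -0.2490 × log₂(0.2490) - 0.7510 × log₂(0.7510)
H(p) = 0.8097
C = 1 - 0.8097 = 0.1903 bits/use


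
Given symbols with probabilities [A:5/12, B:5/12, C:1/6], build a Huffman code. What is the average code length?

Huffman tree construction:
Combine smallest probabilities repeatedly
Resulting codes:
  A: 11 (length 2)
  B: 0 (length 1)
  C: 10 (length 2)
Average length = Σ p(s) × length(s) = 1.5833 bits


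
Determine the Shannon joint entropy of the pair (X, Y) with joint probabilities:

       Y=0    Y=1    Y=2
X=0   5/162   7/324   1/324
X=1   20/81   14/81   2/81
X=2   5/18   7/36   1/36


H(X,Y) = -Σ p(x,y) log₂ p(x,y)
  p(0,0)=5/162: -0.0309 × log₂(0.0309) = 0.1549
  p(0,1)=7/324: -0.0216 × log₂(0.0216) = 0.1195
  p(0,2)=1/324: -0.0031 × log₂(0.0031) = 0.0257
  p(1,0)=20/81: -0.2469 × log₂(0.2469) = 0.4983
  p(1,1)=14/81: -0.1728 × log₂(0.1728) = 0.4377
  p(1,2)=2/81: -0.0247 × log₂(0.0247) = 0.1318
  p(2,0)=5/18: -0.2778 × log₂(0.2778) = 0.5133
  p(2,1)=7/36: -0.1944 × log₂(0.1944) = 0.4594
  p(2,2)=1/36: -0.0278 × log₂(0.0278) = 0.1436
H(X,Y) = 2.4843 bits


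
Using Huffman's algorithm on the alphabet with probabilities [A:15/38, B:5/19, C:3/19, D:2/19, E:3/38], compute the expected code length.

Huffman tree construction:
Combine smallest probabilities repeatedly
Resulting codes:
  A: 0 (length 1)
  B: 10 (length 2)
  C: 110 (length 3)
  D: 1111 (length 4)
  E: 1110 (length 4)
Average length = Σ p(s) × length(s) = 2.1316 bits


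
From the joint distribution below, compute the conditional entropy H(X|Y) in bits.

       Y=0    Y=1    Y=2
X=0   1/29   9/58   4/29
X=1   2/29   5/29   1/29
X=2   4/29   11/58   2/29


H(X|Y) = Σ_y p(y) H(X|Y=y)
  p(Y=0) = 7/29, H(X|Y=0) = 1.3788
  p(Y=1) = 15/29, H(X|Y=1) = 1.5801
  p(Y=2) = 7/29, H(X|Y=2) = 1.3788
H(X|Y) = 0.2414×1.3788 + 0.5172×1.5801 + 0.2414×1.3788 = 1.4829 bits


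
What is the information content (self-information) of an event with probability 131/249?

Information content I(x) = -log₂(p(x))
I = -log₂(131/249) = -log₂(0.5261)
I = 0.9266 bits
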